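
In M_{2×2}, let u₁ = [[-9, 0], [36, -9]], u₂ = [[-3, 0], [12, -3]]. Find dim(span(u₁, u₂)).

Use coordinates relative to {E₁₁, E₁₂, E₂₁, E₂₂}.
Apply Gaussian elimination to the matrix whose rows are u₁, u₂.
Reduction leaves 1 leading entry, giving rank 1.

1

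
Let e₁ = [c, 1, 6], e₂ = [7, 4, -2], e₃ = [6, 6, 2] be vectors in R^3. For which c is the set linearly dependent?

c = -41/10

The vectors are dependent exactly when the determinant of the matrix with rows e₁, e₂, e₃ vanishes.
Expanding, det = 20*c + 82.
Solving 20*c + 82 = 0 yields c = -41/10.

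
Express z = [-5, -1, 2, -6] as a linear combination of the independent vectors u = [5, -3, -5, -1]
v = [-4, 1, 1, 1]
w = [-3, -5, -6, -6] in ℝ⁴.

z = -2u - 2v + w

Write z = c₁u + … + c₃w and equate components.
Back-substitution yields (c₁, c₂, c₃) = (-2, -2, 1).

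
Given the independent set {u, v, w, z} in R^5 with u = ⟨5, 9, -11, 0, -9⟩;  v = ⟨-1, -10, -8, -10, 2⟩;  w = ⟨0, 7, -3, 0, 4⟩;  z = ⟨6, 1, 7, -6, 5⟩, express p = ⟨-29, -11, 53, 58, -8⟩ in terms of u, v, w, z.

Write p = c₁u + … + c₄z and equate components.
Back-substitution yields (c₁, …, c₄) = (-3, -4, -3, -3).

p = -3u - 4v - 3w - 3z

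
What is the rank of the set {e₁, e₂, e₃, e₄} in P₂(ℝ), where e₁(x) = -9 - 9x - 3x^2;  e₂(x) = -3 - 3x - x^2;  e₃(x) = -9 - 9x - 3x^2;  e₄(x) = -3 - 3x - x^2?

Use coordinates relative to {1, x, x^2}.
Put the 3×4 matrix [e₁|e₂|e₃|e₄] into echelon form.
Reduction leaves 1 leading entry, giving rank 1.
(With 4 elements in a 3-dimensional space the rank is at most 3.)

rank 1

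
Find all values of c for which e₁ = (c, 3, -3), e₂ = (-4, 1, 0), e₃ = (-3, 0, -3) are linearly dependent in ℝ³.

c = -15

Place the vectors as rows of a 3×3 matrix; dependence ⇔ determinant zero.
Expanding, det = -3*c - 45.
This vanishes exactly when c = -15.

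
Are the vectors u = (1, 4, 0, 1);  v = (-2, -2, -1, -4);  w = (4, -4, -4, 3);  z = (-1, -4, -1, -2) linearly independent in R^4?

Row-reduce the matrix whose columns are u, v, w, z.
The reduction yields 4 nonzero rows, so the rank is 4.
Since rank = 4 (the number of vectors), the set is linearly independent.

linearly independent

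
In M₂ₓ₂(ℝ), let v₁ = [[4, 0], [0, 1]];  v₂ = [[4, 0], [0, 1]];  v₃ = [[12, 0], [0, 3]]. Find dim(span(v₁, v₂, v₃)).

Represent each element by its coordinate vector in ℝ⁴.
Form the matrix with v₁, v₂, v₃ as columns and reduce.
The echelon form has 1 nonzero row, so the rank is 1.

1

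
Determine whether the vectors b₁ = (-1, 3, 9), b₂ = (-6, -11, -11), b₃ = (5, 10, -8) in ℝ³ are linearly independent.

linearly independent

The matrix [b₁|b₂|b₃] has determinant -552.
A nonzero determinant means the columns are linearly independent.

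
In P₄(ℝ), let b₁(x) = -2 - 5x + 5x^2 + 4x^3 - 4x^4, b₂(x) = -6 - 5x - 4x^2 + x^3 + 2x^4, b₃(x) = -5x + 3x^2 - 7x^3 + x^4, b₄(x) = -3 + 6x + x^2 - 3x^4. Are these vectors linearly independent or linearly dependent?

Write each element as a coordinate vector in ℝ⁵ using {1, x, …, x^4}.
Row-reduce the matrix whose columns are b₁, b₂, b₃, b₄.
The reduction yields 4 nonzero rows, so the rank is 4.
Since rank = 4 (the number of vectors), the set is linearly independent.

linearly independent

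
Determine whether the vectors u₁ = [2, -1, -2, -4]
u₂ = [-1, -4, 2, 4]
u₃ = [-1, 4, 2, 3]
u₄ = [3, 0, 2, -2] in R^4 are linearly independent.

linearly independent

Place the vectors as rows of a 4×4 matrix and reduce to echelon form.
The reduction yields 4 nonzero rows, so the rank is 4.
Since rank = 4 (the number of vectors), the set is linearly independent.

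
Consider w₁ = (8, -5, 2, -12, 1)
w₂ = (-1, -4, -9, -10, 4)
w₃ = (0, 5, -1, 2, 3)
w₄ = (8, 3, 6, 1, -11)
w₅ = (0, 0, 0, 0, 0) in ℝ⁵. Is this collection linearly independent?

linearly dependent

One of the vectors is the zero vector, so the set is linearly dependent.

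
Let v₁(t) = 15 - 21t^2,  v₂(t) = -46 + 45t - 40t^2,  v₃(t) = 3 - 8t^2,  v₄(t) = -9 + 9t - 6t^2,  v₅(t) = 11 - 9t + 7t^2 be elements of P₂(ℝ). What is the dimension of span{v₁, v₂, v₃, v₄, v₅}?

dim = 3

Represent each element by its coordinate vector in ℝ³.
Row-reduce the 5×3 matrix with these as rows.
The echelon form has 3 nonzero rows, so the rank is 3.
(With 5 elements in a 3-dimensional space the rank is at most 3.)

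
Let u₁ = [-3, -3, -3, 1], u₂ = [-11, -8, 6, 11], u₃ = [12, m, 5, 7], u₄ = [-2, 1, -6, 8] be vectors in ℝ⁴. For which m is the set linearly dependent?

The vectors are dependent exactly when the determinant of the matrix with rows u₁, u₂, u₃, u₄ vanishes.
Expanding, det = 462*m - 7623.
This vanishes exactly when m = 33/2.

m = 33/2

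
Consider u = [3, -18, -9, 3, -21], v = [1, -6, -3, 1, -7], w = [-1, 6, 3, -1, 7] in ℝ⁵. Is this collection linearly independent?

Row-reduce the matrix whose columns are u, v, w.
The reduction yields 1 nonzero row, so the rank is 1.
Since rank 1 < 3, the set is linearly dependent.

linearly dependent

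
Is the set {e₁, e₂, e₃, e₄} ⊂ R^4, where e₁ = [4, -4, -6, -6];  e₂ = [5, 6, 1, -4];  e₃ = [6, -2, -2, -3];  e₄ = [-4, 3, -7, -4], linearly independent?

linearly independent

Row-reduce the matrix whose columns are e₁, e₂, e₃, e₄.
The reduction yields 4 nonzero rows, so the rank is 4.
Since rank = 4 (the number of vectors), the set is linearly independent.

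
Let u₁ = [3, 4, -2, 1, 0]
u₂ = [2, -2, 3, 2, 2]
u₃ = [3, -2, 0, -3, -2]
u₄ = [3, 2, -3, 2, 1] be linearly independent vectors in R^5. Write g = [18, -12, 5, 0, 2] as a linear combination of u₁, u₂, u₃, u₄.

g = -u₁ + 3u₂ + 3u₃ + 2u₄

Write g = a₁u₁ + … + a₄u₄ and equate components.
Back-substitution yields (a₁, …, a₄) = (-1, 3, 3, 2).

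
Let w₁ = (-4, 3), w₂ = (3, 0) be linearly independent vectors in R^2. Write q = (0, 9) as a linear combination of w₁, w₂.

Solve the system with w₁, w₂ as columns and q as the right-hand side.
Row-reducing the augmented matrix gives the unique coefficients (a₁, a₂) = (3, 4).

q = 3w₁ + 4w₂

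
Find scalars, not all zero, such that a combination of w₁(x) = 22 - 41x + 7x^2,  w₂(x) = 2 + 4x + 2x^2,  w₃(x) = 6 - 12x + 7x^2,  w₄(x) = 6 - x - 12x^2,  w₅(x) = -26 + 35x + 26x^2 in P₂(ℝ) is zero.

Write each element as a vector in ℝ³ using {1, x, x^2}.
Solve the homogeneous system with w₁, w₂, w₃, w₄, w₅ as columns by row-reducing the coefficient matrix.
The free variable yields coefficients (1, 1, -3, -1, 0) (any nonzero multiple also works).

w₁ + w₂ - 3w₃ - w₄ = 0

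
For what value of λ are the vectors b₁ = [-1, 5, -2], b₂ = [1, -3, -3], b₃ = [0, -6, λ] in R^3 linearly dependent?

The set is linearly dependent precisely when det[b₁; b₂; b₃] = 0.
Cofactor expansion gives det = 30 - 2*λ.
Setting this to zero gives λ = 15.

λ = 15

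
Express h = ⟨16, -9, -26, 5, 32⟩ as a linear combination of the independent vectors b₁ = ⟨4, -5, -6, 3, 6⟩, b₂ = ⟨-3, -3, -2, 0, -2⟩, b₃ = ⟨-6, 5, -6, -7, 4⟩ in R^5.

h = 4b₁ - 2b₂ + b₃

Solve the system with b₁, b₂, b₃ as columns and h as the right-hand side.
Back-substitution yields (α₁, α₂, α₃) = (4, -2, 1).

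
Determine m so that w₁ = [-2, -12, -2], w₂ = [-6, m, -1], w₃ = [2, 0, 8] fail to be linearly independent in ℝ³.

m = -46

Place the vectors as rows of a 3×3 matrix; dependence ⇔ determinant zero.
The determinant works out to -12*m - 552.
Solving -12*m - 552 = 0 yields m = -46.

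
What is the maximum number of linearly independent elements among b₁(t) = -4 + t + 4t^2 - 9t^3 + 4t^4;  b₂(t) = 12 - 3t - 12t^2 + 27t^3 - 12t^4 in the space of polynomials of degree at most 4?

1

Pass to coordinate vectors with respect to the basis {1, t, …, t^4}.
Row-reduce the 2×5 matrix with these as rows.
Reduction leaves 1 leading entry, giving rank 1.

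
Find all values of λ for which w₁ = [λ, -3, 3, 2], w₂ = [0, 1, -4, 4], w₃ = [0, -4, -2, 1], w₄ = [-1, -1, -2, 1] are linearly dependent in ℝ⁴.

λ = 33/4

The vectors are dependent exactly when the determinant of the matrix with rows w₁, w₂, w₃, w₄ vanishes.
Cofactor expansion gives det = 12*λ - 99.
Solving 12*λ - 99 = 0 yields λ = 33/4.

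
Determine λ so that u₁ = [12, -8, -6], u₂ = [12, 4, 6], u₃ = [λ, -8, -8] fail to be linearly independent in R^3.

λ = 0

The set is linearly dependent precisely when det[u₁; u₂; u₃] = 0.
Expanding, det = -24*λ.
Setting this to zero gives λ = 0.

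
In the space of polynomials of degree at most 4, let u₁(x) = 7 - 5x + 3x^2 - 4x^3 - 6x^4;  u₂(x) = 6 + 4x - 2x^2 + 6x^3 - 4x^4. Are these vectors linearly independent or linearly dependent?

Take coordinates with respect to the standard basis {1, x, …, x^4}.
Place the vectors as rows of a 2×5 matrix and reduce to echelon form.
The reduction yields 2 nonzero rows, so the rank is 2.
Since rank = 2 (the number of vectors), the set is linearly independent.

linearly independent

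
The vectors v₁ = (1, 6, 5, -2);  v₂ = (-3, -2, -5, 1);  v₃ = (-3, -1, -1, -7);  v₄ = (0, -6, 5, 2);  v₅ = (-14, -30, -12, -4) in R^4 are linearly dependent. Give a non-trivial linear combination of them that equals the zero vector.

Solve the homogeneous system with v₁, v₂, v₃, v₄, v₅ as columns by row-reducing the coefficient matrix.
The free variable yields coefficients (2, -2, -2, -2, 1) (any nonzero multiple also works).

2v₁ - 2v₂ - 2v₃ - 2v₄ + v₅ = 0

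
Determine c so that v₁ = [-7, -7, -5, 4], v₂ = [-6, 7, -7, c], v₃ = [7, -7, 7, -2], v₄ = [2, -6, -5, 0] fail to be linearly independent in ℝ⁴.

c = 11/7

The set is linearly dependent precisely when det[v₁; v₂; v₃; v₄] = 0.
Cofactor expansion gives det = 1166 - 742*c.
Setting this to zero gives c = 11/7.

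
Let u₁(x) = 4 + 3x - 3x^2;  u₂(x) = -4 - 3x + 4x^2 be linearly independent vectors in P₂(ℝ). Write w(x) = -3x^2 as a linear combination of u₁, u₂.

Take coordinate vectors relative to {1, x, x^2}.
Set up the augmented matrix [u₁ | u₂ | w] and row-reduce.
Row-reducing the augmented matrix gives the unique coefficients (a₁, a₂) = (-3, -3).

w = -3u₁ - 3u₂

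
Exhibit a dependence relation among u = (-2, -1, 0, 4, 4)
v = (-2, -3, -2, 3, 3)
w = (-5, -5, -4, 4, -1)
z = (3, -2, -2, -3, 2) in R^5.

Write the vectors as columns of a matrix and find a nonzero vector in its null space.
One solution (up to scaling) is (2, -3, 1, 1).

2u - 3v + w + z = 0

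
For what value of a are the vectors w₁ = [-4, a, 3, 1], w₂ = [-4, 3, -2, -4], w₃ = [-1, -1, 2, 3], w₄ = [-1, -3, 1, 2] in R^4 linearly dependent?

a = 13

Place the vectors as rows of a 4×4 matrix; dependence ⇔ determinant zero.
Cofactor expansion gives det = 6*a - 78.
Setting this to zero gives a = 13.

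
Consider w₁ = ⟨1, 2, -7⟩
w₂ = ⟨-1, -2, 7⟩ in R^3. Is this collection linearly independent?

Place the vectors as rows of a 2×3 matrix and reduce to echelon form.
The reduction yields 1 nonzero row, so the rank is 1.
Since rank 1 < 2, the set is linearly dependent.
Indeed w₁ + w₂ = 0.

linearly dependent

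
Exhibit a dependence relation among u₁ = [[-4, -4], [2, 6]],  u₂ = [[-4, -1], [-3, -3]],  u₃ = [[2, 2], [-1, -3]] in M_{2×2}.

u₁ + 2u₃ = 0

Pass to coordinate vectors relative to the basis {E₁₁, E₁₂, E₂₁, E₂₂}.
Solve the homogeneous system with u₁, u₂, u₃ as columns by row-reducing the coefficient matrix.
The free variable yields coefficients (1, 0, 2) (any nonzero multiple also works).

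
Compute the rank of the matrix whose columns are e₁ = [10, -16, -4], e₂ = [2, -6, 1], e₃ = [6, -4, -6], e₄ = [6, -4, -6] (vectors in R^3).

2

Put the 3×4 matrix [e₁|e₂|e₃|e₄] into echelon form.
Exactly 2 pivots survive; hence the rank is 2.
(With 4 elements in a 3-dimensional space the rank is at most 3.)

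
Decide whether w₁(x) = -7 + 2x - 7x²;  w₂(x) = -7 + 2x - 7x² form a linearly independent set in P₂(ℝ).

Take coordinates with respect to the standard basis {1, x, x²}.
Row-reduce the matrix whose columns are w₁, w₂.
The reduction yields 1 nonzero row, so the rank is 1.
Since rank 1 < 2, the set is linearly dependent.

linearly dependent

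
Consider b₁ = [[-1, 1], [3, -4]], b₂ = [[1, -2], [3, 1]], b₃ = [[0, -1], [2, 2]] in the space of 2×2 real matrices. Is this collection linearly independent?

linearly independent

Write each element as a coordinate vector in ℝ⁴ using {E₁₁, E₁₂, E₂₁, E₂₂}.
Place the vectors as rows of a 3×4 matrix and reduce to echelon form.
The reduction yields 3 nonzero rows, so the rank is 3.
Since rank = 3 (the number of vectors), the set is linearly independent.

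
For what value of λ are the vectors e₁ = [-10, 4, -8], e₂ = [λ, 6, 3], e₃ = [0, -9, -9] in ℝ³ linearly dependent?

λ = -5/2

The vectors are dependent exactly when the determinant of the matrix with rows e₁, e₂, e₃ vanishes.
The determinant works out to 108*λ + 270.
Solving 108*λ + 270 = 0 yields λ = -5/2.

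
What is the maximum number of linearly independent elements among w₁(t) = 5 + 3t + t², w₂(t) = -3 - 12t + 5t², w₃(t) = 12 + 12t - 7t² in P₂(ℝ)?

Use coordinates relative to {1, t, t²}.
Form the matrix with w₁, w₂, w₃ as columns and reduce.
The echelon form has 3 nonzero rows, so the rank is 3.

3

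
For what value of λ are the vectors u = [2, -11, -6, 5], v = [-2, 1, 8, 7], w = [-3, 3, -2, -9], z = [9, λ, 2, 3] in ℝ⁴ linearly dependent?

λ = 11

Place the vectors as rows of a 4×4 matrix; dependence ⇔ determinant zero.
The determinant works out to 258*λ - 2838.
This vanishes exactly when λ = 11.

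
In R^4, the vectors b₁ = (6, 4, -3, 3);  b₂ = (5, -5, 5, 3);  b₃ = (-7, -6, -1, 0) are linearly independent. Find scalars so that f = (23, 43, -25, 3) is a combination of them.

f = 4b₁ - 3b₂ - 2b₃

Solve the system with b₁, b₂, b₃ as columns and f as the right-hand side.
Back-substitution yields (a₁, a₂, a₃) = (4, -3, -2).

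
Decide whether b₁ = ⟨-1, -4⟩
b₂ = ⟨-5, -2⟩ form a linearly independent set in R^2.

The matrix [b₁|b₂] has determinant -18.
A nonzero determinant means the columns are linearly independent.

linearly independent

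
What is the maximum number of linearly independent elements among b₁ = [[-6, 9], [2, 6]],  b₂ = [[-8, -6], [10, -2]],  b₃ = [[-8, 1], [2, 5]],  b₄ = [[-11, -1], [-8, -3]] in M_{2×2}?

4

Represent each element by its coordinate vector in ℝ⁴.
Apply Gaussian elimination to the matrix whose rows are b₁, b₂, b₃, b₄.
Reduction leaves 4 leading entries, giving rank 4.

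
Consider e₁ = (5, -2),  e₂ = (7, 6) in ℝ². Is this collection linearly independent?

linearly independent

Row-reduce the matrix whose columns are e₁, e₂.
The reduction yields 2 nonzero rows, so the rank is 2.
Since rank = 2 (the number of vectors), the set is linearly independent.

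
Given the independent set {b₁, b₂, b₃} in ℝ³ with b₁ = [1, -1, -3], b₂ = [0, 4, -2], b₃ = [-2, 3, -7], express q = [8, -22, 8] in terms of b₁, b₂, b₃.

q = 4b₁ - 3b₂ - 2b₃

Write q = α₁b₁ + … + α₃b₃ and equate components.
The system has the unique solution (α₁, α₂, α₃) = (4, -3, -2).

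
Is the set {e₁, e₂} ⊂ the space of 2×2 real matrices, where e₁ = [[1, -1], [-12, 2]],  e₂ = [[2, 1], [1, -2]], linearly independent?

linearly independent

Write each element as a coordinate vector in ℝ⁴ using {E₁₁, E₁₂, E₂₁, E₂₂}.
Place the vectors as rows of a 2×4 matrix and reduce to echelon form.
The reduction yields 2 nonzero rows, so the rank is 2.
Since rank = 2 (the number of vectors), the set is linearly independent.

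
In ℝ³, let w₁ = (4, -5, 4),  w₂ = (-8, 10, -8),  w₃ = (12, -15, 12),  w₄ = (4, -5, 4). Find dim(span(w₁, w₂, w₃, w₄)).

dim = 1

Put the 3×4 matrix [w₁|w₂|w₃|w₄] into echelon form.
Exactly 1 pivot survives; hence the rank is 1.
(With 4 elements in a 3-dimensional space the rank is at most 3.)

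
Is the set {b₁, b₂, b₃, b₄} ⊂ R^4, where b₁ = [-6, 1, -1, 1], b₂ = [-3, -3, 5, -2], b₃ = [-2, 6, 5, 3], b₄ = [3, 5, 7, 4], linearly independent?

Form the 4×4 matrix with these as columns; its determinant is 610.
A nonzero determinant means the columns are linearly independent.

linearly independent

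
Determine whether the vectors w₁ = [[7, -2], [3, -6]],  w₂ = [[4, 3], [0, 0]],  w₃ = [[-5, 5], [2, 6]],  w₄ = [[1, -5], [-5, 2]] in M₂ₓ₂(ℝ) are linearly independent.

Take coordinates with respect to the standard basis {E₁₁, E₁₂, E₂₁, E₂₂}.
Place the vectors as rows of a 4×4 matrix and reduce to echelon form.
The reduction yields 4 nonzero rows, so the rank is 4.
Since rank = 4 (the number of vectors), the set is linearly independent.

linearly independent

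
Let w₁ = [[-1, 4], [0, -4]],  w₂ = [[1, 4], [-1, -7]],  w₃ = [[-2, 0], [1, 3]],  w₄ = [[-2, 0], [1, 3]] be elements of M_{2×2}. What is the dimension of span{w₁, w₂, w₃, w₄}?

Use coordinates relative to {E₁₁, E₁₂, E₂₁, E₂₂}.
Apply Gaussian elimination to the matrix whose rows are w₁, w₂, w₃, w₄.
Reduction leaves 2 leading entries, giving rank 2.

2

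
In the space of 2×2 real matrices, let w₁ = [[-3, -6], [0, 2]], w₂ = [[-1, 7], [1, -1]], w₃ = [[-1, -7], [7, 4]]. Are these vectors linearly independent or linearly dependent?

Take coordinates with respect to the standard basis {E₁₁, E₁₂, E₂₁, E₂₂}.
Row-reduce the matrix whose columns are w₁, w₂, w₃.
The reduction yields 3 nonzero rows, so the rank is 3.
Since rank = 3 (the number of vectors), the set is linearly independent.

linearly independent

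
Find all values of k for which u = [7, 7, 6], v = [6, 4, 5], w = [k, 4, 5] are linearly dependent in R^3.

k = 6

Place the vectors as rows of a 3×3 matrix; dependence ⇔ determinant zero.
Expanding, det = 11*k - 66.
This vanishes exactly when k = 6.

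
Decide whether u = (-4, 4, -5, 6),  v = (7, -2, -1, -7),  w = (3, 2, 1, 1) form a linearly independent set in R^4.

Row-reduce the matrix whose columns are u, v, w.
The reduction yields 3 nonzero rows, so the rank is 3.
Since rank = 3 (the number of vectors), the set is linearly independent.

linearly independent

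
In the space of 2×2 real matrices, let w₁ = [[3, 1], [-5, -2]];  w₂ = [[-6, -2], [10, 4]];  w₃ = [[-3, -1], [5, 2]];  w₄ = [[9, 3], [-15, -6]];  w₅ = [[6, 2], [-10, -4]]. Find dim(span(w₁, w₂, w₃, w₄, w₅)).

dim = 1

Represent each element by its coordinate vector in ℝ⁴.
Put the 4×5 matrix [w₁|w₂|w₃|w₄|w₅] into echelon form.
Reduction leaves 1 leading entry, giving rank 1.
(With 5 elements in a 4-dimensional space the rank is at most 4.)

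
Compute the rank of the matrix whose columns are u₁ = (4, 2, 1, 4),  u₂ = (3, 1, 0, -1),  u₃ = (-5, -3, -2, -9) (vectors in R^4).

Apply Gaussian elimination to the matrix whose rows are u₁, u₂, u₃.
Reduction leaves 2 leading entries, giving rank 2.

2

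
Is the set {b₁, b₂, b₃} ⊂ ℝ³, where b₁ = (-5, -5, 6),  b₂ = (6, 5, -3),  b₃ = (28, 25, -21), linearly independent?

linearly dependent

The matrix [b₁|b₂|b₃] has determinant 0.
A zero determinant means the columns are linearly dependent.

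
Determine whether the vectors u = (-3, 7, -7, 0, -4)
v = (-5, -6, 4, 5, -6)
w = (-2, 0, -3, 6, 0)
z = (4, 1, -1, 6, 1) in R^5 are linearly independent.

linearly independent

Place the vectors as rows of a 4×5 matrix and reduce to echelon form.
The reduction yields 4 nonzero rows, so the rank is 4.
Since rank = 4 (the number of vectors), the set is linearly independent.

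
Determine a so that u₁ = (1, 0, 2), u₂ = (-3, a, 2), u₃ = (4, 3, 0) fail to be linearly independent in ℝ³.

a = -3

Dependence holds iff the 3×3 matrix [u₁ u₂ u₃] is singular.
Expanding, det = -8*a - 24.
Setting this to zero gives a = -3.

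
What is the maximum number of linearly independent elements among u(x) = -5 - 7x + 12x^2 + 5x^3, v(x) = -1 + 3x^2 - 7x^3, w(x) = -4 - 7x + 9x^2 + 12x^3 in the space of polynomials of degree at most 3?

2

Pass to coordinate vectors with respect to the basis {1, x, …, x^3}.
Row-reduce the 3×4 matrix with these as rows.
There are 2 pivot columns, so rank = 2.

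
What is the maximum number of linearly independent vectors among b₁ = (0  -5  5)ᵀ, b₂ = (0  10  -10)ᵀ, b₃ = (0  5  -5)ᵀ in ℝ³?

Put the 3×3 matrix [b₁|b₂|b₃] into echelon form.
There is 1 pivot column, so rank = 1.

1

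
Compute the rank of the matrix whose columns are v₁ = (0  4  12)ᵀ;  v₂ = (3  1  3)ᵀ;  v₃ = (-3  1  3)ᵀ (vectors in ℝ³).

rank 2

Form the matrix with v₁, v₂, v₃ as columns and reduce.
Reduction leaves 2 leading entries, giving rank 2.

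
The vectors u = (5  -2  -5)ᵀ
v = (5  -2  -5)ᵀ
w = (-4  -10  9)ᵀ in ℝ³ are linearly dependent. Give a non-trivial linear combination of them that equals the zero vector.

Row-reduce the matrix with u, v, w as columns; the null space gives the coefficients.
The free variable yields coefficients (1, -1, 0) (any nonzero multiple also works).

u - v = 0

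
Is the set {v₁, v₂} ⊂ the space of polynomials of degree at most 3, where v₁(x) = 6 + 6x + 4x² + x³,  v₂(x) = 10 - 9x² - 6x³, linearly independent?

linearly independent

Write each element as a coordinate vector in ℝ⁴ using {1, x, …, x³}.
Place the vectors as rows of a 2×4 matrix and reduce to echelon form.
The reduction yields 2 nonzero rows, so the rank is 2.
Since rank = 2 (the number of vectors), the set is linearly independent.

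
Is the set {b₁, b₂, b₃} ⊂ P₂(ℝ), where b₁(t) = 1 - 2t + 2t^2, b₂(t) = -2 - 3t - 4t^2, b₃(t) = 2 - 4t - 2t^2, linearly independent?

Write each element as a coordinate vector in ℝ³ using {1, t, t^2}.
Row-reduce the matrix whose columns are b₁, b₂, b₃.
The reduction yields 3 nonzero rows, so the rank is 3.
Since rank = 3 (the number of vectors), the set is linearly independent.

linearly independent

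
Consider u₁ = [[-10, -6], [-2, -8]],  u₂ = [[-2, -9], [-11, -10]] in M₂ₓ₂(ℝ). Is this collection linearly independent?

Write each element as a coordinate vector in ℝ⁴ using {E₁₁, E₁₂, E₂₁, E₂₂}.
Row-reduce the matrix whose columns are u₁, u₂.
The reduction yields 2 nonzero rows, so the rank is 2.
Since rank = 2 (the number of vectors), the set is linearly independent.

linearly independent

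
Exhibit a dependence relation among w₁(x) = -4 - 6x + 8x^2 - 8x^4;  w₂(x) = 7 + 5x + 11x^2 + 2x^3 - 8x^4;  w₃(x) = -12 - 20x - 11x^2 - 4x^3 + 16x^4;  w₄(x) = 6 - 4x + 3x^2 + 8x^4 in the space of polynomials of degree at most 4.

w₁ - 2w₂ - w₃ + w₄ = 0

Take coordinates with respect to {1, x, …, x^4}.
Row-reduce the matrix with w₁, w₂, w₃, w₄ as columns; the null space gives the coefficients.
A generator of the null space is (1, -2, -1, 1).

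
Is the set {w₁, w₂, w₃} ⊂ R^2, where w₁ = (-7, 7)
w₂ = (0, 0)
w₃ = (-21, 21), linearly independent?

There are 3 vectors in a 2-dimensional space, so they cannot be linearly independent.

linearly dependent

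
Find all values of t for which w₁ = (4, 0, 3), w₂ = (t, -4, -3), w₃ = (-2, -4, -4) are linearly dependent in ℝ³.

Place the vectors as rows of a 3×3 matrix; dependence ⇔ determinant zero.
Cofactor expansion gives det = -12*t - 8.
Solving -12*t - 8 = 0 yields t = -2/3.

t = -2/3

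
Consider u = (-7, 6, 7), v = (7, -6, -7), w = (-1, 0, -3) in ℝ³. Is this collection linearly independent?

linearly dependent

Row-reduce the matrix whose columns are u, v, w.
The reduction yields 2 nonzero rows, so the rank is 2.
Since rank 2 < 3, the set is linearly dependent.
Indeed u + v = 0.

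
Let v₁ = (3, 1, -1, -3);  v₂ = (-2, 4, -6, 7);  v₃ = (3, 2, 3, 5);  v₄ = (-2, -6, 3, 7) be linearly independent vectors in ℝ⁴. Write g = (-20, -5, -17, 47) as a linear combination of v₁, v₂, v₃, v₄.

g = -v₁ + 4v₂ - v₃ + 3v₄

Write g = a₁v₁ + … + a₄v₄ and equate components.
Row-reducing the augmented matrix gives the unique coefficients (a₁, …, a₄) = (-1, 4, -1, 3).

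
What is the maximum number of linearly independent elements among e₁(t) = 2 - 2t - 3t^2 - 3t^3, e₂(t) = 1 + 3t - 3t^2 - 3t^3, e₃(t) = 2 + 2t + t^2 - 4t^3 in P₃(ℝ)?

Represent each element by its coordinate vector in ℝ⁴.
Put the 4×3 matrix [e₁|e₂|e₃] into echelon form.
The echelon form has 3 nonzero rows, so the rank is 3.

3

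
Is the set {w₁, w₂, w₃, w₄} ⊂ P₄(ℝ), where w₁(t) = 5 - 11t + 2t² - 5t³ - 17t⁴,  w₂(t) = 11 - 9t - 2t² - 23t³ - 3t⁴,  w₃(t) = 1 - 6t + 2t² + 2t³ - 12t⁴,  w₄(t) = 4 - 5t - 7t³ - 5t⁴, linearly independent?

linearly dependent

Write each element as a coordinate vector in ℝ⁵ using {1, t, …, t⁴}.
Row-reduce the matrix whose columns are w₁, w₂, w₃, w₄.
The reduction yields 2 nonzero rows, so the rank is 2.
Since rank 2 < 4, the set is linearly dependent.
Indeed 3w₁ - w₂ - 4w₃ = 0.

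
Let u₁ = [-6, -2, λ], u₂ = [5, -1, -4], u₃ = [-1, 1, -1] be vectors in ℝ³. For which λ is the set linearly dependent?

The vectors are dependent exactly when the determinant of the matrix with rows u₁, u₂, u₃ vanishes.
The determinant works out to 4*λ - 48.
Solving 4*λ - 48 = 0 yields λ = 12.

λ = 12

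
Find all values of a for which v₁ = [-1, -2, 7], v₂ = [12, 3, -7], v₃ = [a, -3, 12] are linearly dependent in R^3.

a = 3

The set is linearly dependent precisely when det[v₁; v₂; v₃] = 0.
The determinant works out to 21 - 7*a.
Setting this to zero gives a = 3.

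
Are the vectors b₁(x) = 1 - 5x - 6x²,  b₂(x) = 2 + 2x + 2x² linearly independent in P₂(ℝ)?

linearly independent

Write each element as a coordinate vector in ℝ³ using {1, x, x²}.
Row-reduce the matrix whose columns are b₁, b₂.
The reduction yields 2 nonzero rows, so the rank is 2.
Since rank = 2 (the number of vectors), the set is linearly independent.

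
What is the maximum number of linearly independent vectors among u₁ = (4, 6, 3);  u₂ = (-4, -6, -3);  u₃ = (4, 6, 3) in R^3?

Put the 3×3 matrix [u₁|u₂|u₃] into echelon form.
There is 1 pivot column, so rank = 1.

1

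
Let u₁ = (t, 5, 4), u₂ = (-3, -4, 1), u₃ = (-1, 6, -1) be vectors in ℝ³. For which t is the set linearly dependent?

t = -54

The set is linearly dependent precisely when det[u₁; u₂; u₃] = 0.
Cofactor expansion gives det = -2*t - 108.
This vanishes exactly when t = -54.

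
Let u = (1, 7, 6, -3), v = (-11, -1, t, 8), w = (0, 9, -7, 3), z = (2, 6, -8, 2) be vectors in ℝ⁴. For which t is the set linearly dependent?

t = -11/8

Place the vectors as rows of a 4×4 matrix; dependence ⇔ determinant zero.
The determinant works out to -96*t - 132.
Setting this to zero gives t = -11/8.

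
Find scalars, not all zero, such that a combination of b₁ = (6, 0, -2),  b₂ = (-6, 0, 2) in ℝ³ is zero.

Set up α₁b₁ + α₂b₂ = 0 and solve the homogeneous system.
A generator of the null space is (1, 1).

b₁ + b₂ = 0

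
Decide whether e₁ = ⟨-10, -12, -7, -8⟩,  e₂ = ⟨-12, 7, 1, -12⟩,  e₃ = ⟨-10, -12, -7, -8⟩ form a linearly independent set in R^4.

linearly dependent

Two of the vectors are equal, giving an immediate dependence.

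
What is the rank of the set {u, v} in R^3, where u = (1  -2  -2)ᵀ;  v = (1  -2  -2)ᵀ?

1

Put the 3×2 matrix [u|v] into echelon form.
There is 1 pivot column, so rank = 1.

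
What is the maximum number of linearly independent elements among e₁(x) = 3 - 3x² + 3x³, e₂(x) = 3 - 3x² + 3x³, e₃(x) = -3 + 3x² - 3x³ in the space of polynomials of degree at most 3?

1

Use coordinates relative to {1, x, …, x³}.
Apply Gaussian elimination to the matrix whose rows are e₁, e₂, e₃.
The echelon form has 1 nonzero row, so the rank is 1.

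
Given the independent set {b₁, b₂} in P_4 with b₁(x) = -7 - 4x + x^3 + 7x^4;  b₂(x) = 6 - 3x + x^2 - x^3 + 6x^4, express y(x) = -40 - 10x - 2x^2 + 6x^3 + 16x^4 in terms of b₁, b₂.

y = 4b₁ - 2b₂

Identify each element with its coordinate vector in ℝ⁵ via {1, x, …, x^4}.
Since b₁, b₂ are independent, the coefficients expressing y are uniquely determined by a linear system.
The system has the unique solution (a₁, a₂) = (4, -2).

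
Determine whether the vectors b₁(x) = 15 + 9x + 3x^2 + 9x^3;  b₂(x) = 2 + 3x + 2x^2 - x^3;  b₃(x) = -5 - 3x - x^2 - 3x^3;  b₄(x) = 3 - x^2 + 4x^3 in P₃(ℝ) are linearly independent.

linearly dependent

Take coordinates with respect to the standard basis {1, x, …, x^3}.
Row-reduce the matrix whose columns are b₁, b₂, b₃, b₄.
The reduction yields 2 nonzero rows, so the rank is 2.
Since rank 2 < 4, the set is linearly dependent.
Indeed b₁ + 3b₃ = 0.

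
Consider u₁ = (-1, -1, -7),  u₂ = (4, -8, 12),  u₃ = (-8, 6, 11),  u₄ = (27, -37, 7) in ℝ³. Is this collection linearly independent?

There are 4 vectors in a 3-dimensional space, so they cannot be linearly independent.

linearly dependent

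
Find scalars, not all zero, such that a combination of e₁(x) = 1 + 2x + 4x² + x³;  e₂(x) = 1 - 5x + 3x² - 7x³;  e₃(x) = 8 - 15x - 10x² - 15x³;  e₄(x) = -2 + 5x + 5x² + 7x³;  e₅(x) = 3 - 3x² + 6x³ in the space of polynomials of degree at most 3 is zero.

Write each element as a vector in ℝ⁴ using {1, x, …, x³}.
Row-reduce the matrix with e₁, e₂, e₃, e₄, e₅ as columns; the null space gives the coefficients.
A generator of the null space is (0, 1, -1, -2, 1).

e₂ - e₃ - 2e₄ + e₅ = 0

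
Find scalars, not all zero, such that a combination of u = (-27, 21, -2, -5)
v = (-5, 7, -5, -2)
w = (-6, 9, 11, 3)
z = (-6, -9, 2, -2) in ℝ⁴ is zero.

Solve the homogeneous system with u, v, w, z as columns by row-reducing the coefficient matrix.
One solution (up to scaling) is (1, -3, -1, -1).

u - 3v - w - z = 0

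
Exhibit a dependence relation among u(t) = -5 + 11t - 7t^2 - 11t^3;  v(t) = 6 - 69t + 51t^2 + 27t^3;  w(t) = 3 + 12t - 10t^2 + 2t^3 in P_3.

3u + v + 3w = 0

Pass to coordinate vectors relative to the basis {1, t, …, t^3}.
Write the vectors as columns of a matrix and find a nonzero vector in its null space.
The free variable yields coefficients (3, 1, 3) (any nonzero multiple also works).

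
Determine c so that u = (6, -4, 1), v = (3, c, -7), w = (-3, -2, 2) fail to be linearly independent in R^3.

c = 10

Dependence holds iff the 3×3 matrix [u v w] is singular.
The determinant works out to 15*c - 150.
Solving 15*c - 150 = 0 yields c = 10.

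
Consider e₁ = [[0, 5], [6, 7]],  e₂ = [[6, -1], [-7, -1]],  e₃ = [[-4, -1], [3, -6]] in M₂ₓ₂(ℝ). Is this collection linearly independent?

linearly independent

Write each element as a coordinate vector in ℝ⁴ using {E₁₁, E₁₂, E₂₁, E₂₂}.
Place the vectors as rows of a 3×4 matrix and reduce to echelon form.
The reduction yields 3 nonzero rows, so the rank is 3.
Since rank = 3 (the number of vectors), the set is linearly independent.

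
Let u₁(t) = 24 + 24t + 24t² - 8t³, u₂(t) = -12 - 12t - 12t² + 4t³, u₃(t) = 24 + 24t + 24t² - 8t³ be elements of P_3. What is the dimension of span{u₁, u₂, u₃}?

1

Pass to coordinate vectors with respect to the basis {1, t, …, t³}.
Row-reduce the 3×4 matrix with these as rows.
Reduction leaves 1 leading entry, giving rank 1.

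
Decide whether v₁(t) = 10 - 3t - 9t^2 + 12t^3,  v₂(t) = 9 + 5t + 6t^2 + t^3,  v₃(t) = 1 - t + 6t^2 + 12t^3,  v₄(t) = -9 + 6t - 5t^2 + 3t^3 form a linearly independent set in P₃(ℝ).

Take coordinates with respect to the standard basis {1, t, …, t^3}.
Form the 4×4 matrix with these as columns; its determinant is 25946.
A nonzero determinant means the columns are linearly independent.

linearly independent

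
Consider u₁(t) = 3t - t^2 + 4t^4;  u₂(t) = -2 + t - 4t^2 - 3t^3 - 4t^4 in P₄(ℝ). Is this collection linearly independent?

linearly independent

Write each element as a coordinate vector in ℝ⁵ using {1, t, …, t^4}.
Row-reduce the matrix whose columns are u₁, u₂.
The reduction yields 2 nonzero rows, so the rank is 2.
Since rank = 2 (the number of vectors), the set is linearly independent.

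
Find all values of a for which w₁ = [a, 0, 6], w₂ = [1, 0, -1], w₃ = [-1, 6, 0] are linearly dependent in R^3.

Dependence holds iff the 3×3 matrix [w₁ w₂ w₃] is singular.
Expanding, det = 6*a + 36.
Solving 6*a + 36 = 0 yields a = -6.

a = -6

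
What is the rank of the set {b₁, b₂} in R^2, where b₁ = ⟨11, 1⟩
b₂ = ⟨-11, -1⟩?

1

Apply Gaussian elimination to the matrix whose rows are b₁, b₂.
There is 1 pivot column, so rank = 1.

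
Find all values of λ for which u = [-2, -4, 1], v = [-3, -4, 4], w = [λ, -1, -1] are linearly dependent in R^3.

Place the vectors as rows of a 3×3 matrix; dependence ⇔ determinant zero.
Cofactor expansion gives det = -12*λ - 1.
Setting this to zero gives λ = -1/12.

λ = -1/12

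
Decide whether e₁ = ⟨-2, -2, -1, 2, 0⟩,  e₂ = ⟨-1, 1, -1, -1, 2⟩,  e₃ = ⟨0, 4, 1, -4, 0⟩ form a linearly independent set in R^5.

Row-reduce the matrix whose columns are e₁, e₂, e₃.
The reduction yields 3 nonzero rows, so the rank is 3.
Since rank = 3 (the number of vectors), the set is linearly independent.

linearly independent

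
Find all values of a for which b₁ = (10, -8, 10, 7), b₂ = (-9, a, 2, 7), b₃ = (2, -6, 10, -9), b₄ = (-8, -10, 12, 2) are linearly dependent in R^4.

The set is linearly dependent precisely when det[b₁; b₂; b₃; b₄] = 0.
Cofactor expansion gives det = 2688*a + 8832.
This vanishes exactly when a = -23/7.

a = -23/7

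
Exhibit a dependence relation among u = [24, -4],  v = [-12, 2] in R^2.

u + 2v = 0

Write the vectors as columns of a matrix and find a nonzero vector in its null space.
A generator of the null space is (1, 2).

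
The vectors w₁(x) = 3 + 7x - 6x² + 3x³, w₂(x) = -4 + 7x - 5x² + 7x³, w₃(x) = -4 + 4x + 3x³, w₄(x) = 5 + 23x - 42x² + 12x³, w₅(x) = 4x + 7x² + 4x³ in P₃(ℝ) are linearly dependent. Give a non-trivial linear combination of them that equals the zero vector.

3w₁ + 2w₂ - w₃ - w₄ - 2w₅ = 0

Pass to coordinate vectors relative to the basis {1, x, …, x³}.
Row-reduce the matrix with w₁, w₂, w₃, w₄, w₅ as columns; the null space gives the coefficients.
A generator of the null space is (3, 2, -1, -1, -2).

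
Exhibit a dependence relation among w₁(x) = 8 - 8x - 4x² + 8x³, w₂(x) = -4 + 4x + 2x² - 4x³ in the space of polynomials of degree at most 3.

w₁ + 2w₂ = 0

Take coordinates with respect to {1, x, …, x³}.
Solve the homogeneous system with w₁, w₂ as columns by row-reducing the coefficient matrix.
The free variable yields coefficients (1, 2) (any nonzero multiple also works).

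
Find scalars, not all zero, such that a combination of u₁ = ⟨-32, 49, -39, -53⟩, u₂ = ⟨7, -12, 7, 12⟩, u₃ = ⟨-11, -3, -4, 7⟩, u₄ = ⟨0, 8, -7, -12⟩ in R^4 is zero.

Write the vectors as columns of a matrix and find a nonzero vector in its null space.
The free variable yields coefficients (1, 3, -1, -2) (any nonzero multiple also works).

u₁ + 3u₂ - u₃ - 2u₄ = 0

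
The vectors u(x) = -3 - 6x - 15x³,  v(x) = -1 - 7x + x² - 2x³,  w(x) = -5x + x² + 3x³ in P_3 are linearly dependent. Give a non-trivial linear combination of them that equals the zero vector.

Take coordinates with respect to {1, x, …, x³}.
Row-reduce the matrix with u, v, w as columns; the null space gives the coefficients.
One solution (up to scaling) is (1, -3, 3).

u - 3v + 3w = 0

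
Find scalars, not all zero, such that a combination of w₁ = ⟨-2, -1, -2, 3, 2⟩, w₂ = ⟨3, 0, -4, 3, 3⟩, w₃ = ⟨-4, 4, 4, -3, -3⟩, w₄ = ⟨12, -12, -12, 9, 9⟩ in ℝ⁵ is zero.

Set up α₁w₁ + … + α₄w₄ = 0 and solve the homogeneous system.
One solution (up to scaling) is (0, 0, 3, 1).

3w₃ + w₄ = 0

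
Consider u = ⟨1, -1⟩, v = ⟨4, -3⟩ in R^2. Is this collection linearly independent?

Row-reduce the matrix whose columns are u, v.
The reduction yields 2 nonzero rows, so the rank is 2.
Since rank = 2 (the number of vectors), the set is linearly independent.

linearly independent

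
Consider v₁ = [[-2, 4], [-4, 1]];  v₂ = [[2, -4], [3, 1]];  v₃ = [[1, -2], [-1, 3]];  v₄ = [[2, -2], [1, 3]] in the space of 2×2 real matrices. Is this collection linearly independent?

linearly independent

Write each element as a coordinate vector in ℝ⁴ using {E₁₁, E₁₂, E₂₁, E₂₂}.
Place the vectors as rows of a 4×4 matrix and reduce to echelon form.
The reduction yields 4 nonzero rows, so the rank is 4.
Since rank = 4 (the number of vectors), the set is linearly independent.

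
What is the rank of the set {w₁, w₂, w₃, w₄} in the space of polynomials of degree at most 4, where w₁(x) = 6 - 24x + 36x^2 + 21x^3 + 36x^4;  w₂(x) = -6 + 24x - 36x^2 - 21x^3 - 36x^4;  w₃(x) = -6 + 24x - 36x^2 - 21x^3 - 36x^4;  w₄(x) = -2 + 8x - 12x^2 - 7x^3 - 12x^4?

1

Represent each element by its coordinate vector in ℝ⁵.
Row-reduce the 4×5 matrix with these as rows.
The echelon form has 1 nonzero row, so the rank is 1.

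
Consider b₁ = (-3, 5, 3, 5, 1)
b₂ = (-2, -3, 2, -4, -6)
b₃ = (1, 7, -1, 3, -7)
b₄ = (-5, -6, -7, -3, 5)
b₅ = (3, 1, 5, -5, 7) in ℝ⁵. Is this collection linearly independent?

linearly independent

Form the 5×5 matrix with these as columns; its determinant is -29472.
A nonzero determinant means the columns are linearly independent.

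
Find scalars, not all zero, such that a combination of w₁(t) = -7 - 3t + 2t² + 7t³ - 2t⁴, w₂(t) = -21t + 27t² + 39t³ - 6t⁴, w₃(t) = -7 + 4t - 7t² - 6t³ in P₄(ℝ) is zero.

3w₁ - w₂ - 3w₃ = 0

Take coordinates with respect to {1, t, …, t⁴}.
Row-reduce the matrix with w₁, w₂, w₃ as columns; the null space gives the coefficients.
One solution (up to scaling) is (3, -1, -3).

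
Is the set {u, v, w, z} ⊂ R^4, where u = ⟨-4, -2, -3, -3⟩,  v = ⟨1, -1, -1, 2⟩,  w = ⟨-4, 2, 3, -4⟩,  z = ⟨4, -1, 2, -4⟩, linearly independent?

linearly independent

The matrix [u|v|w|z] has determinant -111.
A nonzero determinant means the columns are linearly independent.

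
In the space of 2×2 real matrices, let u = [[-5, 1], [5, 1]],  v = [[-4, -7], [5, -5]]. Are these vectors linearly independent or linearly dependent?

linearly independent

Take coordinates with respect to the standard basis {E₁₁, E₁₂, E₂₁, E₂₂}.
Place the vectors as rows of a 2×4 matrix and reduce to echelon form.
The reduction yields 2 nonzero rows, so the rank is 2.
Since rank = 2 (the number of vectors), the set is linearly independent.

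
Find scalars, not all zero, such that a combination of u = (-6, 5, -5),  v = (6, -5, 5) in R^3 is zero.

u + v = 0

Solve the homogeneous system with u, v as columns by row-reducing the coefficient matrix.
The free variable yields coefficients (1, 1) (any nonzero multiple also works).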